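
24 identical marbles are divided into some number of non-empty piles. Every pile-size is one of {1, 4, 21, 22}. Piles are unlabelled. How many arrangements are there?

The partitions of 24 that satisfy the conditions:
22 + 1 + 1
21 + 1 + 1 + 1
4 + 4 + 4 + 4 + 4 + 4
4 + 4 + 4 + 4 + 4 + 1 + 1 + 1 + 1
4 + 4 + 4 + 4 + 1 + 1 + 1 + 1 + 1 + 1 + 1 + 1
4 + 4 + 4 + 1 + 1 + 1 + 1 + 1 + 1 + 1 + 1 + 1 + 1 + 1 + 1
4 + 4 + 1 + 1 + 1 + 1 + 1 + 1 + 1 + 1 + 1 + 1 + 1 + 1 + 1 + 1 + 1 + 1
4 + 1 + 1 + 1 + 1 + 1 + 1 + 1 + 1 + 1 + 1 + 1 + 1 + 1 + 1 + 1 + 1 + 1 + 1 + 1 + 1
1 + 1 + 1 + 1 + 1 + 1 + 1 + 1 + 1 + 1 + 1 + 1 + 1 + 1 + 1 + 1 + 1 + 1 + 1 + 1 + 1 + 1 + 1 + 1

9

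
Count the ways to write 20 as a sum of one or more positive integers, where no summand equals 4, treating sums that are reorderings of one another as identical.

396

Counting exhaustively, 396 partitions satisfy the conditions.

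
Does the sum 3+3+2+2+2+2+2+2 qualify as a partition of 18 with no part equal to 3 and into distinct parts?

No

The parts sum to 18, and the condition 'no summand equals 3' is violated.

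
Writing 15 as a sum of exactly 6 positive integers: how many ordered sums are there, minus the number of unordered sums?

1976

Ordered (compositions into 6 parts): C(14,5) = 2002.
Unordered (partitions into 6 parts): 26.
Difference: 2002 − 26 = 1976.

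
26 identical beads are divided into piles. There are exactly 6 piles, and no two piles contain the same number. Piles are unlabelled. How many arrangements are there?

Listing the qualifying partitions of 26:
11 + 5 + 4 + 3 + 2 + 1
10 + 6 + 4 + 3 + 2 + 1
9 + 7 + 4 + 3 + 2 + 1
9 + 6 + 5 + 3 + 2 + 1
8 + 7 + 5 + 3 + 2 + 1
8 + 6 + 5 + 4 + 2 + 1
7 + 6 + 5 + 4 + 3 + 1
That's 7 in total.

7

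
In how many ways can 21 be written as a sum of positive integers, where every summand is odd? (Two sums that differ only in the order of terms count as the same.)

76

Systematic enumeration (by largest part, then next-largest, …) yields 76.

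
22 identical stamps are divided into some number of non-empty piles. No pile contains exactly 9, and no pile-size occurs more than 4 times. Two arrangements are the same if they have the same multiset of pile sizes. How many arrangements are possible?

552

Counting exhaustively, 552 partitions satisfy the conditions.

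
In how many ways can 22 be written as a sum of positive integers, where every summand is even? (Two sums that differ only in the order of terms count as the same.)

56

There are too many to list fully; the first 12 (by largest part) are:
22
2, 20
4, 18
2, 2, 18
6, 16
2, 4, 16
2, 2, 2, 16
8, 14
2, 6, 14
4, 4, 14
2, 2, 4, 14
2, 2, 2, 2, 14
…and 44 more, for 56 total.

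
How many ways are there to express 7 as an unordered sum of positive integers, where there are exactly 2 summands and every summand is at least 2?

2

Listing the qualifying partitions of 7:
2+5
3+4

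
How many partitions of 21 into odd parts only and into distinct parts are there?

8

Enumerating:
21
1,3,17
1,5,15
1,7,13
3,5,13
1,9,11
3,7,11
5,7,9
Counting gives 8.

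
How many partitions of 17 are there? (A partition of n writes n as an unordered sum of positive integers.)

297

There are 297 such partitions.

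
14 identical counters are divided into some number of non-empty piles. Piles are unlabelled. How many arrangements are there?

135

Enumerating by decreasing first part gives 135 partitions in all.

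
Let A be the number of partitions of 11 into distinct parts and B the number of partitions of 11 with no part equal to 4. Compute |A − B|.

29

Partitions of 11 into distinct parts: 12.
Partitions of 11 with no part equal to 4: 41.
|12 − 41| = 29.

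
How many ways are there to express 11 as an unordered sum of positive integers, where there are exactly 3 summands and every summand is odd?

4

The partitions of 11 that satisfy the conditions:
1, 1, 9
1, 3, 7
1, 5, 5
3, 3, 5
That's 4 in total.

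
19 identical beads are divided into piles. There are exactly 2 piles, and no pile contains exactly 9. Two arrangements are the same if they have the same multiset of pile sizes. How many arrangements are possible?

They are:
18, 1
17, 2
16, 3
15, 4
14, 5
13, 6
12, 7
11, 8
That's 8 in total.

8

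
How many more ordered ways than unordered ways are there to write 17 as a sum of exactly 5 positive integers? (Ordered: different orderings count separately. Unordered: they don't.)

1773

Compositions: C(16,4) = 1820.
Partitions of 17 into exactly 5 parts: 47.
Difference: 1820 − 47 = 1773.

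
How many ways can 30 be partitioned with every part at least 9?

11

The partitions of 30 that satisfy the conditions:
30
21,9
20,10
19,11
18,12
17,13
16,14
15,15
12,9,9
11,10,9
10,10,10
Counting gives 11.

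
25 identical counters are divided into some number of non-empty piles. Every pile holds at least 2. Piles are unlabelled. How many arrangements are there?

383

Counting exhaustively, 383 partitions satisfy the conditions.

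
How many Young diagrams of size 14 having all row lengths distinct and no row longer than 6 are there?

Enumerating:
3+5+6
1+2+5+6
1+3+4+6
2+3+4+5
Counting gives 4.

4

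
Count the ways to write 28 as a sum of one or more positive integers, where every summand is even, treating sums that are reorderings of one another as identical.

135

Direct enumeration gives 135 partitions.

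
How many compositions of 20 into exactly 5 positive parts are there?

3876

By stars and bars with positive parts, the count is C(19,4) = 3876.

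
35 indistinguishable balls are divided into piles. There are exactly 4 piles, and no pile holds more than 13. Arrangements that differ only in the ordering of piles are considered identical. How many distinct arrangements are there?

There are too many to list fully; the first 12 (by largest part) are:
13+13+8+1
13+13+7+2
13+13+6+3
13+13+5+4
13+12+9+1
13+12+8+2
13+12+7+3
13+12+6+4
13+12+5+5
13+11+10+1
13+11+9+2
13+11+8+3
…and 49 more, for 61 total.

61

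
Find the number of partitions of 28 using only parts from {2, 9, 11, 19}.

The partitions of 28 that satisfy the conditions:
19,9
11,11,2,2,2
11,9,2,2,2,2
9,9,2,2,2,2,2
2,2,2,2,2,2,2,2,2,2,2,2,2,2

5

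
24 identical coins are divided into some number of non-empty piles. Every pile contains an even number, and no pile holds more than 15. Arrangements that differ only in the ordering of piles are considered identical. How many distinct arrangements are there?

A partial list (first 12 by largest part):
14, 10
14, 8, 2
14, 6, 4
14, 6, 2, 2
14, 4, 4, 2
14, 4, 2, 2, 2
14, 2, 2, 2, 2, 2
12, 12
12, 10, 2
12, 8, 4
12, 8, 2, 2
12, 6, 6
…and 53 more, for 65 total.

65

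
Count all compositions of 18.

131072

There are 17 gaps and each independently is a cut or not, giving 2^17 = 131072.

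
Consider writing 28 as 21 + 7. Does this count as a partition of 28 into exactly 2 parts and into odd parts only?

Yes

The parts sum to 28, and the condition 'there are exactly 2 summands' holds; the condition 'every summand is odd' holds.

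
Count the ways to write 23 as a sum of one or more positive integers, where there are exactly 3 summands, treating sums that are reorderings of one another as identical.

There are too many to list fully; the first 12 (by largest part) are:
1+1+21
1+2+20
1+3+19
2+2+19
1+4+18
2+3+18
1+5+17
2+4+17
3+3+17
1+6+16
2+5+16
3+4+16
…and 32 more, for 44 total.

44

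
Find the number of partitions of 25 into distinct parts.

A full systematic count gives 142.

142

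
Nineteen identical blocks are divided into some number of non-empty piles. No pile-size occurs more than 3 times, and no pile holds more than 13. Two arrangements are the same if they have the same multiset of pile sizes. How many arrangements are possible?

241

There are 241 such partitions.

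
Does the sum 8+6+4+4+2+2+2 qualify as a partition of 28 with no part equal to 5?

Yes

The parts sum to 28, and the condition 'no summand equals 5' holds.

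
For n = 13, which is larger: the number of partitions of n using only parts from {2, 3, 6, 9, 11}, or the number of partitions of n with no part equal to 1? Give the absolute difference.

19

Partitions of 13 using only parts from {2, 3, 6, 9, 11}: 5.
Partitions of 13 with no part equal to 1: 24.
|5 − 24| = 19.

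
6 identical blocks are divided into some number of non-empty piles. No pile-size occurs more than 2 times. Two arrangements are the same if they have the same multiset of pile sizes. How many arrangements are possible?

7

Listing the qualifying partitions of 6:
6
1+5
2+4
1+1+4
3+3
1+2+3
1+1+2+2
Counting gives 7.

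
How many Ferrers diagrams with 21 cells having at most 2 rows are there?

The partitions of 21 that satisfy the conditions:
21
20 + 1
19 + 2
18 + 3
17 + 4
16 + 5
15 + 6
14 + 7
13 + 8
12 + 9
11 + 10

11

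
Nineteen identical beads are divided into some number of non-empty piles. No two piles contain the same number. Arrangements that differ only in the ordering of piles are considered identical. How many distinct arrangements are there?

A partial list (first 12 by largest part):
19
18+1
17+2
16+3
16+2+1
15+4
15+3+1
14+5
14+4+1
14+3+2
13+6
13+5+1
…and 42 more, for 54 total.

54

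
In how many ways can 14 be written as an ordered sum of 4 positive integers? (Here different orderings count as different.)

286

Equivalently, choose which 3 of the 13 gaps become plus signs: C(13,3) = 286.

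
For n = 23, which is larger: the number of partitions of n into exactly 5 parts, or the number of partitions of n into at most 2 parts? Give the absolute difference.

129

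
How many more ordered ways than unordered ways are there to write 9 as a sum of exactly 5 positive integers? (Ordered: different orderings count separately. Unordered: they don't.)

Ordered (compositions into 5 parts): C(8,4) = 70.
Partitions of 9 into exactly 5 parts: 5.
Difference: 70 − 5 = 65.

65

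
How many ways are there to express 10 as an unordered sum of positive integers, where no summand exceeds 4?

23

Listing the qualifying partitions of 10:
4,4,2
4,4,1,1
4,3,3
4,3,2,1
4,3,1,1,1
4,2,2,2
4,2,2,1,1
4,2,1,1,1,1
4,1,1,1,1,1,1
3,3,3,1
3,3,2,2
3,3,2,1,1
3,3,1,1,1,1
3,2,2,2,1
3,2,2,1,1,1
3,2,1,1,1,1,1
3,1,1,1,1,1,1,1
2,2,2,2,2
2,2,2,2,1,1
2,2,2,1,1,1,1
2,2,1,1,1,1,1,1
2,1,1,1,1,1,1,1,1
1,1,1,1,1,1,1,1,1,1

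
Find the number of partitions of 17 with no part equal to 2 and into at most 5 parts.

There are too many to list fully; the first 12 (by largest part) are:
17
16, 1
15, 1, 1
14, 3
14, 1, 1, 1
13, 4
13, 3, 1
13, 1, 1, 1, 1
12, 5
12, 4, 1
12, 3, 1, 1
11, 6
…and 53 more, for 65 total.

65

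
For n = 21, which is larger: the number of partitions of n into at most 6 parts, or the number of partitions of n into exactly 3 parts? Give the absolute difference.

Partitions of 21 into at most 6 parts: 331.
Partitions of 21 into exactly 3 parts: 37.
|331 − 37| = 294.

294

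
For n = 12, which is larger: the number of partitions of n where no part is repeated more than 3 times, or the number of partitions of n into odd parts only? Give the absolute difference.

Partitions of 12 where no part is repeated more than 3 times: 50.
Partitions of 12 into odd parts only: 15.
|50 − 15| = 35.

35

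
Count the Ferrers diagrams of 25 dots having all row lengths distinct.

Systematic enumeration (by largest part, then next-largest, …) yields 142.

142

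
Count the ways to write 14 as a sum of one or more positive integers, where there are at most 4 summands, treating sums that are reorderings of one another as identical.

There are too many to list fully; the first 12 (by largest part) are:
14
13, 1
12, 2
12, 1, 1
11, 3
11, 2, 1
11, 1, 1, 1
10, 4
10, 3, 1
10, 2, 2
10, 2, 1, 1
9, 5
…and 35 more, for 47 total.

47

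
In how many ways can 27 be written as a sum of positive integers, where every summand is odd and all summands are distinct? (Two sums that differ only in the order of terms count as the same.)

They are:
27
1,3,23
1,5,21
1,7,19
3,5,19
1,9,17
3,7,17
1,11,15
3,9,15
5,7,15
3,11,13
5,9,13
7,9,11
1,3,5,7,11
That's 14 in total.

14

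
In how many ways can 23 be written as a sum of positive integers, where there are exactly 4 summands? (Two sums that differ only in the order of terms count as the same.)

Systematic enumeration (by largest part, then next-largest, …) yields 94.

94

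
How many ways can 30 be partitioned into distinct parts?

There are 296 such partitions.

296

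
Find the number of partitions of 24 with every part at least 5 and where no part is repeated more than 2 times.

23

They are:
24
19,5
18,6
17,7
16,8
15,9
14,10
14,5,5
13,11
13,6,5
12,12
12,7,5
12,6,6
11,8,5
11,7,6
10,9,5
10,8,6
10,7,7
9,9,6
9,8,7
8,6,5,5
7,7,5,5
7,6,6,5
That's 23 in total.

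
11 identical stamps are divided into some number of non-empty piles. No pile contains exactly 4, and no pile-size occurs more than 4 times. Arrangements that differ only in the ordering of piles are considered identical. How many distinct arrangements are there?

31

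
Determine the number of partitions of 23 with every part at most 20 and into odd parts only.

A full systematic count gives 102.

102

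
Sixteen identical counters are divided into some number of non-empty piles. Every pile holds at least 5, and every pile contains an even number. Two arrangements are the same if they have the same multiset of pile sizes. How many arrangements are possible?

The partitions of 16 that satisfy the conditions:
16
10+6
8+8

3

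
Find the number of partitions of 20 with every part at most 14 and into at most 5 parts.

174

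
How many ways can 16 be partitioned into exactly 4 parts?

34

A partial list (first 12 by largest part):
1+1+1+13
1+1+2+12
1+1+3+11
1+2+2+11
1+1+4+10
1+2+3+10
2+2+2+10
1+1+5+9
1+2+4+9
1+3+3+9
2+2+3+9
1+1+6+8
…and 22 more, for 34 total.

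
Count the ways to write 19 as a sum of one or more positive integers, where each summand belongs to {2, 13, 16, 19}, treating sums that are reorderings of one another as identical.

Enumerating:
19
2+2+2+13
That's 2 in total.

2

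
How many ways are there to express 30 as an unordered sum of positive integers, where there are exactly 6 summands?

532

Enumerating by decreasing first part gives 532 partitions in all.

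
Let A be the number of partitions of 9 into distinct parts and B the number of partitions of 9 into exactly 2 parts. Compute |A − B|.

Partitions of 9 into distinct parts: 8.
Partitions of 9 into exactly 2 parts: 4.
|8 − 4| = 4.

4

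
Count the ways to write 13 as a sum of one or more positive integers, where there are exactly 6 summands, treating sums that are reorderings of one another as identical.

14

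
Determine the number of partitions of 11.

There are too many to list fully; the first 12 (by largest part) are:
11
10,1
9,2
9,1,1
8,3
8,2,1
8,1,1,1
7,4
7,3,1
7,2,2
7,2,1,1
7,1,1,1,1
…and 44 more, for 56 total.

56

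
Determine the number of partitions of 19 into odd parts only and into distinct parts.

Listing the qualifying partitions of 19:
19
15,3,1
13,5,1
11,7,1
11,5,3
9,7,3

6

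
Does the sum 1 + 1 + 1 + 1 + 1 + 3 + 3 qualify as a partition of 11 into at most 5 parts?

The parts sum to 11, and the condition 'there are at most 5 summands' is violated.

No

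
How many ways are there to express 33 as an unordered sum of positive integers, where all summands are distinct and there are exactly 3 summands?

Counting exhaustively, 75 partitions satisfy the conditions.

75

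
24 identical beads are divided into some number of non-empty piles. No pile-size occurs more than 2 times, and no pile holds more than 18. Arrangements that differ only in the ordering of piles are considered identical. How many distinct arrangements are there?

Direct enumeration gives 416 partitions.

416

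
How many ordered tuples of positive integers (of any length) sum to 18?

Each of the 17 gaps between 18 units is either a break or not: 2^17 = 131072.

131072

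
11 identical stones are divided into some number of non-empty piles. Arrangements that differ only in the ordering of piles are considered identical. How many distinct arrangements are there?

56

There are too many to list fully; the first 12 (by largest part) are:
11
10, 1
9, 2
9, 1, 1
8, 3
8, 2, 1
8, 1, 1, 1
7, 4
7, 3, 1
7, 2, 2
7, 2, 1, 1
7, 1, 1, 1, 1
…and 44 more, for 56 total.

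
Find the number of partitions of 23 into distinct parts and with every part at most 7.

3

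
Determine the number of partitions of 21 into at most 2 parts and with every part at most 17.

7

They are:
4 + 17
5 + 16
6 + 15
7 + 14
8 + 13
9 + 12
10 + 11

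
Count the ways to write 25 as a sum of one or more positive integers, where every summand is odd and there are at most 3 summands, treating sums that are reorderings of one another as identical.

17

Enumerating:
25
23, 1, 1
21, 3, 1
19, 5, 1
19, 3, 3
17, 7, 1
17, 5, 3
15, 9, 1
15, 7, 3
15, 5, 5
13, 11, 1
13, 9, 3
13, 7, 5
11, 11, 3
11, 9, 5
11, 7, 7
9, 9, 7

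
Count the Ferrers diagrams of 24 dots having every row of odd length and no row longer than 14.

Enumerating by decreasing first part gives 103 partitions in all.

103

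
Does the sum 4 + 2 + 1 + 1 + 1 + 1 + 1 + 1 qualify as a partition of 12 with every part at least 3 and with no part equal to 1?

The parts sum to 12, and the condition 'every summand is at least 3' is violated.

No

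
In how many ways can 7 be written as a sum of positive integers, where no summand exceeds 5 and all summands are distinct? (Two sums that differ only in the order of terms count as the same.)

3

The partitions of 7 that satisfy the conditions:
5, 2
4, 3
4, 2, 1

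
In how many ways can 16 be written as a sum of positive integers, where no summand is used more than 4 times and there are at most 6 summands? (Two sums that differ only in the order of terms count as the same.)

133

A full systematic count gives 133.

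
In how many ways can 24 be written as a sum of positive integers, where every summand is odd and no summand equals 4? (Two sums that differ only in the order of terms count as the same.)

122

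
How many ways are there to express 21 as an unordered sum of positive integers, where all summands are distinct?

There are 76 such partitions.

76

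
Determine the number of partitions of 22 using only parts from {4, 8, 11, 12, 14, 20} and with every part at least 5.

2

The partitions of 22 that satisfy the conditions:
14 + 8
11 + 11
That's 2 in total.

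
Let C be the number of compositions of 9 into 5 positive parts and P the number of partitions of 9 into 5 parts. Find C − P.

65

Ordered (compositions into 5 parts): C(8,4) = 70.
Partitions of 9 into exactly 5 parts: 5.
Difference: 70 − 5 = 65.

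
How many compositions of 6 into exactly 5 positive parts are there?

Place 4 bars in the 5 internal gaps of a row of 6 dots: C(5,4) = 5.

5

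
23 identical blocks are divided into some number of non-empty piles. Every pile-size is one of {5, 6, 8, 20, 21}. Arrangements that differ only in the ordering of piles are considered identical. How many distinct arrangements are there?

2

They are:
8, 5, 5, 5
6, 6, 6, 5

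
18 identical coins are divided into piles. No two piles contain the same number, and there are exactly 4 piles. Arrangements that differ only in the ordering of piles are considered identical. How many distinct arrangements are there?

15

The partitions of 18 that satisfy the conditions:
12, 3, 2, 1
11, 4, 2, 1
10, 5, 2, 1
10, 4, 3, 1
9, 6, 2, 1
9, 5, 3, 1
9, 4, 3, 2
8, 7, 2, 1
8, 6, 3, 1
8, 5, 4, 1
8, 5, 3, 2
7, 6, 4, 1
7, 6, 3, 2
7, 5, 4, 2
6, 5, 4, 3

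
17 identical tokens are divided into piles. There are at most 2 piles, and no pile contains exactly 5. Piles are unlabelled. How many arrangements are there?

8

The partitions of 17 that satisfy the conditions:
17
1+16
2+15
3+14
4+13
6+11
7+10
8+9
Counting gives 8.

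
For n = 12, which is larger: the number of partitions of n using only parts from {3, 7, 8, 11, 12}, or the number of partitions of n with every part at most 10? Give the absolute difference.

73

Partitions of 12 using only parts from {3, 7, 8, 11, 12}: 2.
Partitions of 12 with every part at most 10: 75.
|2 − 75| = 73.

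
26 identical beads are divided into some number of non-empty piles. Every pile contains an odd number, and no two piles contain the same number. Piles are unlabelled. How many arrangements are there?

Enumerating:
25,1
23,3
21,5
19,7
17,9
17,5,3,1
15,11
15,7,3,1
13,9,3,1
13,7,5,1
11,9,5,1
11,7,5,3

12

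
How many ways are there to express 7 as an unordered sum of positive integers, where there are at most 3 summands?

Enumerating:
7
6, 1
5, 2
5, 1, 1
4, 3
4, 2, 1
3, 3, 1
3, 2, 2
That's 8 in total.

8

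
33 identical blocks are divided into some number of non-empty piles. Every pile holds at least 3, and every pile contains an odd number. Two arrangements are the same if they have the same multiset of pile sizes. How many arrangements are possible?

58

There are too many to list fully; the first 12 (by largest part) are:
33
3+3+27
3+5+25
3+7+23
5+5+23
3+9+21
5+7+21
3+3+3+3+21
3+11+19
5+9+19
7+7+19
3+3+3+5+19
…and 46 more, for 58 total.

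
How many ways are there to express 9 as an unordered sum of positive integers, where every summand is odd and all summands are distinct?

2

Enumerating:
9
5 + 3 + 1
Counting gives 2.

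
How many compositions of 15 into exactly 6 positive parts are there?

2002

A composition of 15 into 6 positive parts is chosen by placing 5 dividers among the 14 gaps between 15 units: C(14,5) = 2002.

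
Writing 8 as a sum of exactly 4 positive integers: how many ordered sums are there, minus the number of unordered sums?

30

Ordered (compositions into 4 parts): C(7,3) = 35.
Unordered (partitions into 4 parts): 5.
Difference: 35 − 5 = 30.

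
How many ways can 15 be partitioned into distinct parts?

A partial list (first 12 by largest part):
15
14,1
13,2
12,3
12,2,1
11,4
11,3,1
10,5
10,4,1
10,3,2
9,6
9,5,1
…and 15 more, for 27 total.

27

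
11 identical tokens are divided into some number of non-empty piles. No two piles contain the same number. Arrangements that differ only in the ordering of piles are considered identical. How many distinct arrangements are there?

Listing the qualifying partitions of 11:
11
1,10
2,9
3,8
1,2,8
4,7
1,3,7
5,6
1,4,6
2,3,6
2,4,5
1,2,3,5
That's 12 in total.

12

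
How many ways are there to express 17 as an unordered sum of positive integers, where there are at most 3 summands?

33

A partial list (first 12 by largest part):
17
16+1
15+2
15+1+1
14+3
14+2+1
13+4
13+3+1
13+2+2
12+5
12+4+1
12+3+2
…and 21 more, for 33 total.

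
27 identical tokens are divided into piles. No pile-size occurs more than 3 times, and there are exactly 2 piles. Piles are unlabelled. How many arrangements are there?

13

They are:
26+1
25+2
24+3
23+4
22+5
21+6
20+7
19+8
18+9
17+10
16+11
15+12
14+13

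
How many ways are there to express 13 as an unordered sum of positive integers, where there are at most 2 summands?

The partitions of 13 that satisfy the conditions:
13
1,12
2,11
3,10
4,9
5,8
6,7
That's 7 in total.

7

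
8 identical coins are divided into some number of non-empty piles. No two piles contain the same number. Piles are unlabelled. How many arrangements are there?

6

Enumerating:
8
7, 1
6, 2
5, 3
5, 2, 1
4, 3, 1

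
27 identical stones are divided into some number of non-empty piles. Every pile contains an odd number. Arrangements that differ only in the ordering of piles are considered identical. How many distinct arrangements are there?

192

There are 192 such partitions.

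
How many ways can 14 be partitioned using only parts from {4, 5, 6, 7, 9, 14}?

5

They are:
14
9 + 5
7 + 7
6 + 4 + 4
5 + 5 + 4
That's 5 in total.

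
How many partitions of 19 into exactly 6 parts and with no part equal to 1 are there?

14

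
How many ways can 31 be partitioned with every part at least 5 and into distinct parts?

39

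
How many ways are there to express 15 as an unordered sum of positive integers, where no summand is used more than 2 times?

There are too many to list fully; the first 12 (by largest part) are:
15
1+14
2+13
1+1+13
3+12
1+2+12
4+11
1+3+11
2+2+11
1+1+2+11
5+10
1+4+10
…and 58 more, for 70 total.

70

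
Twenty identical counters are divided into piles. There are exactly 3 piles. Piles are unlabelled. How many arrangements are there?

33

A partial list (first 12 by largest part):
18+1+1
17+2+1
16+3+1
16+2+2
15+4+1
15+3+2
14+5+1
14+4+2
14+3+3
13+6+1
13+5+2
13+4+3
…and 21 more, for 33 total.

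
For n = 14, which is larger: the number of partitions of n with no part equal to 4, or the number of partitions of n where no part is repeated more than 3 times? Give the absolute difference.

Partitions of 14 with no part equal to 4: 93.
Partitions of 14 where no part is repeated more than 3 times: 82.
|93 − 82| = 11.

11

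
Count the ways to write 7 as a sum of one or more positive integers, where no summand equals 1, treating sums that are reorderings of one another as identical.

The partitions of 7 that satisfy the conditions:
7
5+2
4+3
3+2+2

4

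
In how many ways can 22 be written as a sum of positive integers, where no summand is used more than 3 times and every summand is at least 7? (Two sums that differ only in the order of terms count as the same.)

7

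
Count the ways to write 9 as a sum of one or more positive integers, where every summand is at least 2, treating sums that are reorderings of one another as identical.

Listing the qualifying partitions of 9:
9
7+2
6+3
5+4
5+2+2
4+3+2
3+3+3
3+2+2+2
That's 8 in total.

8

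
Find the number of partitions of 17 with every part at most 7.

201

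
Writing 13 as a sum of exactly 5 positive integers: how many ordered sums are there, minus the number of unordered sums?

Compositions: C(12,4) = 495.
Unordered (partitions into 5 parts): 18.
Difference: 495 − 18 = 477.

477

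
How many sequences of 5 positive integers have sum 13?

Equivalently, choose which 4 of the 12 gaps become plus signs: C(12,4) = 495.

495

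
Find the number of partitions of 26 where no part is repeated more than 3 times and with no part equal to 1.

There are 344 such partitions.

344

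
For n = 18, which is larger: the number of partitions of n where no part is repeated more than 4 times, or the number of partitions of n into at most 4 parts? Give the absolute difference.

178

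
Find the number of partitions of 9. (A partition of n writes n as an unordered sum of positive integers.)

A partial list (first 12 by largest part):
9
1, 8
2, 7
1, 1, 7
3, 6
1, 2, 6
1, 1, 1, 6
4, 5
1, 3, 5
2, 2, 5
1, 1, 2, 5
1, 1, 1, 1, 5
…and 18 more, for 30 total.

30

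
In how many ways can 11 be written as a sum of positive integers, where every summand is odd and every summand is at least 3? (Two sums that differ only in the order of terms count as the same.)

2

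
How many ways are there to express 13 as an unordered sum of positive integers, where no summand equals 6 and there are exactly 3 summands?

Enumerating:
11 + 1 + 1
10 + 2 + 1
9 + 3 + 1
9 + 2 + 2
8 + 4 + 1
8 + 3 + 2
7 + 5 + 1
7 + 4 + 2
7 + 3 + 3
5 + 5 + 3
5 + 4 + 4
Counting gives 11.

11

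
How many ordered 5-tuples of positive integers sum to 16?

By stars and bars with positive parts, the count is C(15,4) = 1365.

1365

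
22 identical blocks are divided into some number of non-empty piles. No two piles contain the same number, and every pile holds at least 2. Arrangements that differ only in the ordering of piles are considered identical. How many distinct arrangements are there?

48

There are too many to list fully; the first 12 (by largest part) are:
22
20 + 2
19 + 3
18 + 4
17 + 5
17 + 3 + 2
16 + 6
16 + 4 + 2
15 + 7
15 + 5 + 2
15 + 4 + 3
14 + 8
…and 36 more, for 48 total.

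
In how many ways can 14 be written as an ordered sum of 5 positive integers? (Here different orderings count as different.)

715

By stars and bars with positive parts, the count is C(13,4) = 715.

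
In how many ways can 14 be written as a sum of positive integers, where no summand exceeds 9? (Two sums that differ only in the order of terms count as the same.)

123

Systematic enumeration (by largest part, then next-largest, …) yields 123.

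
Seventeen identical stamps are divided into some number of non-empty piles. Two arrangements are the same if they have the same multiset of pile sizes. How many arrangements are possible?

297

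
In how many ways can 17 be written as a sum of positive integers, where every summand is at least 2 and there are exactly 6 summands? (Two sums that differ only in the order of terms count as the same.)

7

The partitions of 17 that satisfy the conditions:
7, 2, 2, 2, 2, 2
6, 3, 2, 2, 2, 2
5, 4, 2, 2, 2, 2
5, 3, 3, 2, 2, 2
4, 4, 3, 2, 2, 2
4, 3, 3, 3, 2, 2
3, 3, 3, 3, 3, 2
That's 7 in total.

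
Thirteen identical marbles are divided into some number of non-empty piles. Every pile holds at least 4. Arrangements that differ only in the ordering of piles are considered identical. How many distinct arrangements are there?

They are:
13
4, 9
5, 8
6, 7
4, 4, 5

5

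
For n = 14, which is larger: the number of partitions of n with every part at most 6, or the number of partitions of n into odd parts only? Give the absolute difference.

68

Partitions of 14 with every part at most 6: 90.
Partitions of 14 into odd parts only: 22.
|90 − 22| = 68.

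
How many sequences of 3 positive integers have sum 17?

120

By stars and bars with positive parts, the count is C(16,2) = 120.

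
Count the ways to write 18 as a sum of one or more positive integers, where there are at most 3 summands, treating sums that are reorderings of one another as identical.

37

A partial list (first 12 by largest part):
18
17, 1
16, 2
16, 1, 1
15, 3
15, 2, 1
14, 4
14, 3, 1
14, 2, 2
13, 5
13, 4, 1
13, 3, 2
…and 25 more, for 37 total.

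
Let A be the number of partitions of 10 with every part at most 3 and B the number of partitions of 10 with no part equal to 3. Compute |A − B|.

Partitions of 10 with every part at most 3: 14.
Partitions of 10 with no part equal to 3: 27.
|14 − 27| = 13.

13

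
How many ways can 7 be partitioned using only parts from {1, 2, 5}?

6

Listing the qualifying partitions of 7:
2, 5
1, 1, 5
1, 2, 2, 2
1, 1, 1, 2, 2
1, 1, 1, 1, 1, 2
1, 1, 1, 1, 1, 1, 1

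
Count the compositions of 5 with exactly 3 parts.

A composition of 5 into 3 positive parts is chosen by placing 2 dividers among the 4 gaps between 5 units: C(4,2) = 6.

6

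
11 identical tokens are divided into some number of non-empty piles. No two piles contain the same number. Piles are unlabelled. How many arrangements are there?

The partitions of 11 that satisfy the conditions:
11
10, 1
9, 2
8, 3
8, 2, 1
7, 4
7, 3, 1
6, 5
6, 4, 1
6, 3, 2
5, 4, 2
5, 3, 2, 1

12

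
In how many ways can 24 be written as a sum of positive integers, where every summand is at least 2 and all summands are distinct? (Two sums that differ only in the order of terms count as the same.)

66

There are too many to list fully; the first 12 (by largest part) are:
24
2, 22
3, 21
4, 20
5, 19
2, 3, 19
6, 18
2, 4, 18
7, 17
2, 5, 17
3, 4, 17
8, 16
…and 54 more, for 66 total.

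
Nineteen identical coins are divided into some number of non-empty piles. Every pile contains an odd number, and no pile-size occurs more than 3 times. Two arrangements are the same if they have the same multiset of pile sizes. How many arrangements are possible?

24

Enumerating:
19
17 + 1 + 1
15 + 3 + 1
13 + 5 + 1
13 + 3 + 3
13 + 3 + 1 + 1 + 1
11 + 7 + 1
11 + 5 + 3
11 + 5 + 1 + 1 + 1
11 + 3 + 3 + 1 + 1
9 + 9 + 1
9 + 7 + 3
9 + 7 + 1 + 1 + 1
9 + 5 + 5
9 + 5 + 3 + 1 + 1
9 + 3 + 3 + 3 + 1
7 + 7 + 5
7 + 7 + 3 + 1 + 1
7 + 5 + 5 + 1 + 1
7 + 5 + 3 + 3 + 1
7 + 3 + 3 + 3 + 1 + 1 + 1
5 + 5 + 5 + 3 + 1
5 + 5 + 3 + 3 + 3
5 + 5 + 3 + 3 + 1 + 1 + 1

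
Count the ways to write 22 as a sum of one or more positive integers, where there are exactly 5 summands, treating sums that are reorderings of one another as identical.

Enumerating by decreasing first part gives 119 partitions in all.

119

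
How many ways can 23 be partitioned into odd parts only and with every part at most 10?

A partial list (first 12 by largest part):
9,9,5
9,9,3,1,1
9,9,1,1,1,1,1
9,7,7
9,7,5,1,1
9,7,3,3,1
9,7,3,1,1,1,1
9,7,1,1,1,1,1,1,1
9,5,5,3,1
9,5,5,1,1,1,1
9,5,3,3,3
9,5,3,3,1,1,1
…and 53 more, for 65 total.

65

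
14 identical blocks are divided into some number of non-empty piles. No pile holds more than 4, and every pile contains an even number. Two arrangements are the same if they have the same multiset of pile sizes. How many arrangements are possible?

Enumerating:
4 + 4 + 4 + 2
4 + 4 + 2 + 2 + 2
4 + 2 + 2 + 2 + 2 + 2
2 + 2 + 2 + 2 + 2 + 2 + 2
Counting gives 4.

4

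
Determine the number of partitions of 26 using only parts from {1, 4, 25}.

They are:
25, 1
4, 4, 4, 4, 4, 4, 1, 1
4, 4, 4, 4, 4, 1, 1, 1, 1, 1, 1
4, 4, 4, 4, 1, 1, 1, 1, 1, 1, 1, 1, 1, 1
4, 4, 4, 1, 1, 1, 1, 1, 1, 1, 1, 1, 1, 1, 1, 1, 1
4, 4, 1, 1, 1, 1, 1, 1, 1, 1, 1, 1, 1, 1, 1, 1, 1, 1, 1, 1
4, 1, 1, 1, 1, 1, 1, 1, 1, 1, 1, 1, 1, 1, 1, 1, 1, 1, 1, 1, 1, 1, 1
1, 1, 1, 1, 1, 1, 1, 1, 1, 1, 1, 1, 1, 1, 1, 1, 1, 1, 1, 1, 1, 1, 1, 1, 1, 1

8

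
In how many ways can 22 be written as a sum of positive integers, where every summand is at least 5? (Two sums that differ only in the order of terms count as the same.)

18

Enumerating:
22
17,5
16,6
15,7
14,8
13,9
12,10
12,5,5
11,11
11,6,5
10,7,5
10,6,6
9,8,5
9,7,6
8,8,6
8,7,7
7,5,5,5
6,6,5,5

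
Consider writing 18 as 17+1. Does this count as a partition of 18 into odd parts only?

Yes

The parts sum to 18, and the condition 'every summand is odd' holds.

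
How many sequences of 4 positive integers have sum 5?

4

A composition of 5 into 4 positive parts is chosen by placing 3 dividers among the 4 gaps between 5 units: C(4,3) = 4.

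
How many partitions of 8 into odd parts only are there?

6

They are:
7+1
5+3
5+1+1+1
3+3+1+1
3+1+1+1+1+1
1+1+1+1+1+1+1+1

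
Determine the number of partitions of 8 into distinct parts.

6

Listing the qualifying partitions of 8:
8
7+1
6+2
5+3
5+2+1
4+3+1
Counting gives 6.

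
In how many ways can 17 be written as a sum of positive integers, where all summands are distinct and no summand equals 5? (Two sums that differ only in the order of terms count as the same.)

A partial list (first 12 by largest part):
17
1 + 16
2 + 15
3 + 14
1 + 2 + 14
4 + 13
1 + 3 + 13
1 + 4 + 12
2 + 3 + 12
6 + 11
2 + 4 + 11
1 + 2 + 3 + 11
…and 15 more, for 27 total.

27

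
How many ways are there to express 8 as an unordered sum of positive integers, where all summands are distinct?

Listing the qualifying partitions of 8:
8
1+7
2+6
3+5
1+2+5
1+3+4

6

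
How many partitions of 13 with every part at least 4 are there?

The partitions of 13 that satisfy the conditions:
13
9, 4
8, 5
7, 6
5, 4, 4

5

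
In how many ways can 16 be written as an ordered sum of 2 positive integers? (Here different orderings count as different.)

15

By stars and bars with positive parts, the count is C(15,1) = 15.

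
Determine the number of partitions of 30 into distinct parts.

Counting exhaustively, 296 partitions satisfy the conditions.

296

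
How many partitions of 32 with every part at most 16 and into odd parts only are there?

314

Enumerating by decreasing first part gives 314 partitions in all.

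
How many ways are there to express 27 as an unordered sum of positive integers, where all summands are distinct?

Systematic enumeration (by largest part, then next-largest, …) yields 192.

192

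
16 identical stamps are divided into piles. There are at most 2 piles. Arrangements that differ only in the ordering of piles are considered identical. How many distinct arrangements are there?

Listing the qualifying partitions of 16:
16
15 + 1
14 + 2
13 + 3
12 + 4
11 + 5
10 + 6
9 + 7
8 + 8
Counting gives 9.

9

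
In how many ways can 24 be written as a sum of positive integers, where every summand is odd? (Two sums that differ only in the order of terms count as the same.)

Counting exhaustively, 122 partitions satisfy the conditions.

122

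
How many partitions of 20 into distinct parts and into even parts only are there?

10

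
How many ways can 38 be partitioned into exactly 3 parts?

Direct enumeration gives 120 partitions.

120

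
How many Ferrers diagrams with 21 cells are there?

Systematic enumeration (by largest part, then next-largest, …) yields 792.

792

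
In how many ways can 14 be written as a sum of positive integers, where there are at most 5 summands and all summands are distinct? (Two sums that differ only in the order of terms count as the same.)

22

The partitions of 14 that satisfy the conditions:
14
13, 1
12, 2
11, 3
11, 2, 1
10, 4
10, 3, 1
9, 5
9, 4, 1
9, 3, 2
8, 6
8, 5, 1
8, 4, 2
8, 3, 2, 1
7, 6, 1
7, 5, 2
7, 4, 3
7, 4, 2, 1
6, 5, 3
6, 5, 2, 1
6, 4, 3, 1
5, 4, 3, 2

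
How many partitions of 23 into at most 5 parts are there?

291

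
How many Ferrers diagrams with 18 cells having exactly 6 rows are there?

There are too many to list fully; the first 12 (by largest part) are:
1, 1, 1, 1, 1, 13
1, 1, 1, 1, 2, 12
1, 1, 1, 1, 3, 11
1, 1, 1, 2, 2, 11
1, 1, 1, 1, 4, 10
1, 1, 1, 2, 3, 10
1, 1, 2, 2, 2, 10
1, 1, 1, 1, 5, 9
1, 1, 1, 2, 4, 9
1, 1, 1, 3, 3, 9
1, 1, 2, 2, 3, 9
1, 2, 2, 2, 2, 9
…and 46 more, for 58 total.

58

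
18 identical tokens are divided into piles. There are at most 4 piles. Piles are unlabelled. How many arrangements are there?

A full systematic count gives 84.

84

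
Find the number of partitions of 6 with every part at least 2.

Listing the qualifying partitions of 6:
6
4, 2
3, 3
2, 2, 2

4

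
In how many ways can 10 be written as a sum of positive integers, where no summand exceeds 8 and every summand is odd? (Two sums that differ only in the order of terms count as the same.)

9

They are:
3+7
1+1+1+7
5+5
1+1+3+5
1+1+1+1+1+5
1+3+3+3
1+1+1+1+3+3
1+1+1+1+1+1+1+3
1+1+1+1+1+1+1+1+1+1
Counting gives 9.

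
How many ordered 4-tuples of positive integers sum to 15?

364

By stars and bars with positive parts, the count is C(14,3) = 364.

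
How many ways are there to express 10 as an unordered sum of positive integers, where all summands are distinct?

Listing the qualifying partitions of 10:
10
9+1
8+2
7+3
7+2+1
6+4
6+3+1
5+4+1
5+3+2
4+3+2+1

10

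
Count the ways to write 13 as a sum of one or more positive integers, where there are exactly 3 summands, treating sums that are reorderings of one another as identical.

Listing the qualifying partitions of 13:
1 + 1 + 11
1 + 2 + 10
1 + 3 + 9
2 + 2 + 9
1 + 4 + 8
2 + 3 + 8
1 + 5 + 7
2 + 4 + 7
3 + 3 + 7
1 + 6 + 6
2 + 5 + 6
3 + 4 + 6
3 + 5 + 5
4 + 4 + 5
That's 14 in total.

14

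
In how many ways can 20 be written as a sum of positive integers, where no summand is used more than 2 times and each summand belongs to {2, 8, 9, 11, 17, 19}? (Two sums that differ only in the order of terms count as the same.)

3

The partitions of 20 that satisfy the conditions:
9, 11
2, 9, 9
2, 2, 8, 8
That's 3 in total.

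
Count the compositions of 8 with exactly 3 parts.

21

Place 2 bars in the 7 internal gaps of a row of 8 dots: C(7,2) = 21.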